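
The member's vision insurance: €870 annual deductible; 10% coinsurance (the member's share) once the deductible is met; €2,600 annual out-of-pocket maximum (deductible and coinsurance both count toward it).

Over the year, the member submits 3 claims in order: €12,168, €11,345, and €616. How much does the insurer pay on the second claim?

€10,744.80

Bill 1, €12,168: €870 finishes the deductible; €11,298 goes to coinsurance; coinsurance €11,298 × 10% = €1,129.80. Member owes €1,999.80 (running OOP €1,999.80). Insurer: €12,168 − €1,999.80 = €10,168.20.
Bill 2, €11,345: 10% coinsurance on €11,345 = €1,134.50. That would push OOP to €3,134.30, over the €2,600 cap, so member pays €2,600 − €1,999.80 = €600.20. Plan pays €11,345 − €600.20 = €10,744.80.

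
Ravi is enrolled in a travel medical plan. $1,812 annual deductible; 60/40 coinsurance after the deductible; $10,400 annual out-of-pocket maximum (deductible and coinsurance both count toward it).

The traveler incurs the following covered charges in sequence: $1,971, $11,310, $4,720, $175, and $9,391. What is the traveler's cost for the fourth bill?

Claim 1 ($1,971): deductible takes $1,812, $159 remains; coinsurance $159 × 40% = $63.60. Traveler pays $1,875.60; OOP now $1,875.60.
Claim 2 ($11,310): 40% coinsurance on $11,310 = $4,524. Traveler pays $4,524; OOP now $6,399.60.
Claim 3 ($4,720): deductible met; 40% of $4,720 = $1,888. Traveler owes $1,888 (running OOP $8,287.60).
Claim 4 ($175): deductible met; 40% of $175 = $70. Traveler pays $70; OOP now $8,357.60.

$70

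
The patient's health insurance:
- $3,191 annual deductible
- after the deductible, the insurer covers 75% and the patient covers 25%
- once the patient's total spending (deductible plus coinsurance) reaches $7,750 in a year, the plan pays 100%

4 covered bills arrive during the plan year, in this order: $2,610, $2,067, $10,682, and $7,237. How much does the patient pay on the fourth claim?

Bill 1, $2,610: fully absorbed by the deductible. Patient owes $2,610 (running OOP $2,610).
Bill 2, $2,067: $581 finishes the deductible; $1,486 goes to coinsurance; patient's 25% is $371.50. Patient pays $952.50; OOP now $3,562.50.
Bill 3, $10,682: deductible already satisfied, so patient's share is 25% × $10,682 = $2,670.50. Cost to patient: $2,670.50. OOP to date $6,233.
Bill 4, $7,237: 25% coinsurance on $7,237 = $1,809.25. That would push OOP to $8,042.25, over the $7,750 cap, so patient pays $7,750 − $6,233 = $1,517.

$1,517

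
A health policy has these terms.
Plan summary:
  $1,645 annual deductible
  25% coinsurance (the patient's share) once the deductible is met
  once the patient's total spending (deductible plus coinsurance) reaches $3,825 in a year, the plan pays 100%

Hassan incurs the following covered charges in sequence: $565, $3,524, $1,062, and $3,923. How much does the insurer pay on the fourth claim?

$2,942.25

#1 ($565): entire amount goes to the deductible. Patient pays $565; OOP now $565. Plan pays $565 − $565 = $0.
#2 ($3,524): $1,080 finishes the deductible; $2,444 goes to coinsurance; patient's 25% is $611. Patient owes $1,691 (running OOP $2,256). Insurer: $3,524 − $1,691 = $1,833.
#3 ($1,062): deductible already satisfied, so patient's share is 25% × $1,062 = $265.50. Patient owes $265.50 (running OOP $2,521.50). Plan pays $1,062 − $265.50 = $796.50.
#4 ($3,923): deductible already satisfied, so patient's share is 25% × $3,923 = $980.75. Patient pays $980.75; OOP now $3,502.25. Plan pays $3,923 − $980.75 = $2,942.25.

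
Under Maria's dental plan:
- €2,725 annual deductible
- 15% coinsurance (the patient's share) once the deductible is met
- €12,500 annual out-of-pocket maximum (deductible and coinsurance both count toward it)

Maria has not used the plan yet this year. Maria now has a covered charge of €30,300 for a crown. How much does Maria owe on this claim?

€6,861.25

Deductible not yet touched, so the first €2,725 of the bill goes to the deductible.
The remaining €27,575 (= €30,300 − €2,725) moves to coinsurance.
15% of €27,575 = €4,136.25 falls to the patient.
Patient responsibility before any cap: €2,725 + €4,136.25 = €6,861.25.
Year-to-date out-of-pocket becomes €0 + €6,861.25 = €6,861.25, still under the €12,500 maximum, so no cap applies.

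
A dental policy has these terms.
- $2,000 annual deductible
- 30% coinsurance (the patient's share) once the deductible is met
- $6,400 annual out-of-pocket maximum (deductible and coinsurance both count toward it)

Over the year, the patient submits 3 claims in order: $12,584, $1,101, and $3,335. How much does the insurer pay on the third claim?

$2,440.50

Bill 1, $12,584: deductible takes $2,000, $10,584 remains; patient's 30% is $3,175.20. Cost to patient: $5,175.20. OOP to date $5,175.20. Plan pays $12,584 − $5,175.20 = $7,408.80.
Bill 2, $1,101: deductible met; 30% of $1,101 = $330.30. Patient pays $330.30; OOP now $5,505.50. Insurer: $1,101 − $330.30 = $770.70.
Bill 3, $3,335: 30% coinsurance on $3,335 = $1,000.50. OOP would hit $6,506 > $6,400, so the cap limits the patient to $6,400 − $5,505.50 = $894.50. Plan pays $3,335 − $894.50 = $2,440.50.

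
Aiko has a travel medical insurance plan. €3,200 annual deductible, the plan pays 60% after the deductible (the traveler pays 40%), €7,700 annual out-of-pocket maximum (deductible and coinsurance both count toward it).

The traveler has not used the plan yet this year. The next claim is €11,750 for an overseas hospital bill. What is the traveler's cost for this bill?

€6,620

Deductible not yet touched, so the first €3,200 of the bill goes to the deductible.
That leaves €11,750 − €3,200 = €8,550 for coinsurance.
Traveler's 40% share of €8,550 is €3,420.
That puts the traveler's cost at €3,200 + €3,420 = €6,620 before any cap.
Cumulative spending €0 + €6,620 = €6,620 stays under the €7,700 maximum.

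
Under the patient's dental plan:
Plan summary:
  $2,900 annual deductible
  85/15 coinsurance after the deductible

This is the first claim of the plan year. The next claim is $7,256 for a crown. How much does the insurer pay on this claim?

Deductible not yet touched, so the first $2,900 of the bill goes to the deductible.
After the $2,900 deductible portion, $7,256 − $2,900 = $4,356 is subject to coinsurance.
Coinsurance: $4,356 × 15% = $653.40.
Patient responsibility: $2,900 + $653.40 = $3,553.40.
The insurer covers the remainder: $7,256 − $3,553.40 = $3,702.60.

$3,702.60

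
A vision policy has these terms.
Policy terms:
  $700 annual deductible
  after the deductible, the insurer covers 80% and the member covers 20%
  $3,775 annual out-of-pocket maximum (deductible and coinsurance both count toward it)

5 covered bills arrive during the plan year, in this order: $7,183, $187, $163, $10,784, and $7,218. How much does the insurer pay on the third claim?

$130.40

#1 ($7,183): deductible takes $700, $6,483 remains; member's 20% is $1,296.60. Member owes $1,996.60 (running OOP $1,996.60). Plan pays $7,183 − $1,996.60 = $5,186.40.
#2 ($187): deductible met; 20% of $187 = $37.40. Cost to member: $37.40. OOP to date $2,034. Plan pays $187 − $37.40 = $149.60.
#3 ($163): 20% coinsurance on $163 = $32.60. Cost to member: $32.60. OOP to date $2,066.60. Plan pays $163 − $32.60 = $130.40.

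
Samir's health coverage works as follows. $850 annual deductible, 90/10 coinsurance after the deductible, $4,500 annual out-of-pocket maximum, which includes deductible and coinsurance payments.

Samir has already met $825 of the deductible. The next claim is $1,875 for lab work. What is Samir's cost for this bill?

$825 of the $850 deductible is already met, leaving $25.
That leaves $1,875 − $25 = $1,850 for coinsurance.
Patient's 10% share of $1,850 is $185.
Patient responsibility before any cap: $25 + $185 = $210.
Year-to-date out-of-pocket becomes $825 + $210 = $1,035, still under the $4,500 maximum, so no cap applies.

$210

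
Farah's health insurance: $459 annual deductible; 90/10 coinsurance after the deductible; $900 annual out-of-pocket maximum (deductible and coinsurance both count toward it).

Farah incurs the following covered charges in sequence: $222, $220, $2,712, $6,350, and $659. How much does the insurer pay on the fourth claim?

Bill 1, $222: entire amount goes to the deductible. Patient pays $222; OOP now $222. Plan pays $222 − $222 = $0.
Bill 2, $220: all of it applies to the deductible. Patient pays $220; OOP now $442. Plan pays $220 − $220 = $0.
Bill 3, $2,712: deductible takes $17, $2,695 remains; patient's 10% is $269.50. Cost to patient: $286.50. OOP to date $728.50. Insurer: $2,712 − $286.50 = $2,425.50.
Bill 4, $6,350: deductible met; 10% of $6,350 = $635. OOP would hit $1,363.50 > $900, so the cap limits the patient to $900 − $728.50 = $171.50. Insurer: $6,350 − $171.50 = $6,178.50.

$6,178.50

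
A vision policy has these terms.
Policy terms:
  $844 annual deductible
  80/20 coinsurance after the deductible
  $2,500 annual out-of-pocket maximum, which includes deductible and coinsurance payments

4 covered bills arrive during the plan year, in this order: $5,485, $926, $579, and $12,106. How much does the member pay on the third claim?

$115.80

#1 ($5,485): $844 finishes the deductible; $4,641 goes to coinsurance; 20% of $4,641 = $928.20. Cost to member: $1,772.20. OOP to date $1,772.20.
#2 ($926): deductible met; 20% of $926 = $185.20. Member owes $185.20 (running OOP $1,957.40).
#3 ($579): deductible already satisfied, so member's share is 20% × $579 = $115.80. Member owes $115.80 (running OOP $2,073.20).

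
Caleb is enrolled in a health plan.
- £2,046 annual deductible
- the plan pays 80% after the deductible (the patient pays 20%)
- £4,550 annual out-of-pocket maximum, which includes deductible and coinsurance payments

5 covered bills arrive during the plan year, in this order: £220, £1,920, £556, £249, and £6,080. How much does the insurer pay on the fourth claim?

Claim 1 — £220: fully absorbed by the deductible. Patient pays £220; OOP now £220. Insurer: £220 − £220 = £0.
Claim 2 — £1,920: £1,826 finishes the deductible; £94 goes to coinsurance; coinsurance £94 × 20% = £18.80. Patient pays £1,844.80; OOP now £2,064.80. Plan pays £1,920 − £1,844.80 = £75.20.
Claim 3 — £556: deductible met; 20% of £556 = £111.20. Patient owes £111.20 (running OOP £2,176). Insurer: £556 − £111.20 = £444.80.
Claim 4 — £249: deductible met; 20% of £249 = £49.80. Patient owes £49.80 (running OOP £2,225.80). Insurer: £249 − £49.80 = £199.20.

£199.20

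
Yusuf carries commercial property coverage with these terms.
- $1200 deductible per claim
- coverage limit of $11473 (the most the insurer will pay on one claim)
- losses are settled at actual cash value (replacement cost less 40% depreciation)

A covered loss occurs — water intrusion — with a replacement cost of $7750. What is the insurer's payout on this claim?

$3450

Actual cash value after 40% depreciation: $7750 × 60% = $4650.
Subtract the deductible: $4650 − $1200 = $3450.
That's under the $11473 cap, so the insurer reimburses the full $3450.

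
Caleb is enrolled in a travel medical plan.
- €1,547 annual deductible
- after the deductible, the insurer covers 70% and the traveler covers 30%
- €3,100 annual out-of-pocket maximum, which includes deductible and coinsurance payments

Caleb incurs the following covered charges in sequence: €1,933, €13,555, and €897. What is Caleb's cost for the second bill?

€1,437.20

#1 (€1,933): €1,547 to deductible, leaving €386; 30% of €386 = €115.80. Traveler owes €1,662.80 (running OOP €1,662.80).
#2 (€13,555): deductible met; 30% of €13,555 = €4,066.50. OOP would hit €5,729.30 > €3,100, so the cap limits the traveler to €3,100 − €1,662.80 = €1,437.20.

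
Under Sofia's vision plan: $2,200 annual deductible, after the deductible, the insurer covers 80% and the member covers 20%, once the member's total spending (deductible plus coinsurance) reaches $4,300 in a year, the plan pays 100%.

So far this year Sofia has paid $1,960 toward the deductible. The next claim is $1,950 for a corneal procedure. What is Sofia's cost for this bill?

$582

$1,960 of the $2,200 deductible is already met, leaving $240.
The remaining $1,710 (= $1,950 − $240) moves to coinsurance.
Coinsurance: $1,710 × 20% = $342.
That puts the member's cost at $240 + $342 = $582 before any cap.
Year-to-date out-of-pocket becomes $1,960 + $582 = $2,542, still under the $4,300 maximum, so no cap applies.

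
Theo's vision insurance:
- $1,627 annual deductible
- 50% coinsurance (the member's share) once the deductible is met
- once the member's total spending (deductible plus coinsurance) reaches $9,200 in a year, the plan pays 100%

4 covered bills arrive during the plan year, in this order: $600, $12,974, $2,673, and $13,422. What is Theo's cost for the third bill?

$1,336.50

Claim 1 ($600): fully absorbed by the deductible. Cost to member: $600. OOP to date $600.
Claim 2 ($12,974): $1,027 finishes the deductible; $11,947 goes to coinsurance; coinsurance $11,947 × 50% = $5,973.50. Cost to member: $7,000.50. OOP to date $7,600.50.
Claim 3 ($2,673): deductible met; 50% of $2,673 = $1,336.50. Member pays $1,336.50; OOP now $8,937.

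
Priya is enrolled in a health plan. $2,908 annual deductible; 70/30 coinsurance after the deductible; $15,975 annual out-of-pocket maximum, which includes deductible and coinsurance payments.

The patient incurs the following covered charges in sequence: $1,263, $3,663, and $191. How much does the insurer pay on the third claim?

Bill 1, $1,263: all of it applies to the deductible. Patient pays $1,263; OOP now $1,263. Plan pays $1,263 − $1,263 = $0.
Bill 2, $3,663: $1,645 to deductible, leaving $2,018; 30% of $2,018 = $605.40. Patient owes $2,250.40 (running OOP $3,513.40). Plan pays $3,663 − $2,250.40 = $1,412.60.
Bill 3, $191: 30% coinsurance on $191 = $57.30. Cost to patient: $57.30. OOP to date $3,570.70. Plan pays $191 − $57.30 = $133.70.

$133.70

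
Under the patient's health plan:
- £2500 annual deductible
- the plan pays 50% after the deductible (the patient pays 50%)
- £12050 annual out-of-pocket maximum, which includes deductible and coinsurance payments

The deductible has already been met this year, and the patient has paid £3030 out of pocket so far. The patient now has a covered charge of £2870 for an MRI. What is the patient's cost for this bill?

£1435

The deductible is already satisfied, so the full bill goes to coinsurance.
Coinsurance: £2870 × 50% = £1435.
Total out-of-pocket so far would be £3030 + £1435 = £4465, below the £12050 cap — no reduction.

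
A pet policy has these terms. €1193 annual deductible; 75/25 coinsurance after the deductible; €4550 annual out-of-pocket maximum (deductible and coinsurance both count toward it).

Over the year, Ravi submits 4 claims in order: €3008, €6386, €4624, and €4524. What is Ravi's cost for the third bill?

€1156

Claim 1 (€3008): €1193 to deductible, leaving €1815; coinsurance €1815 × 25% = €453.75. Cost to owner: €1646.75. OOP to date €1646.75.
Claim 2 (€6386): deductible already satisfied, so owner's share is 25% × €6386 = €1596.50. Owner pays €1596.50; OOP now €3243.25.
Claim 3 (€4624): deductible met; 25% of €4624 = €1156. Owner pays €1156; OOP now €4399.25.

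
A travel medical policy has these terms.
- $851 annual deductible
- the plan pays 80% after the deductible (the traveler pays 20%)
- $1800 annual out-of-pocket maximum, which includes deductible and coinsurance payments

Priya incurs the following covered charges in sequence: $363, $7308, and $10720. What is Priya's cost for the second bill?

Claim 1 — $363: fully absorbed by the deductible. Cost to traveler: $363. OOP to date $363.
Claim 2 — $7308: $488 to deductible, leaving $6820; coinsurance $6820 × 20% = $1364. Deductible plus coinsurance: $488 + $1364 = $1852. That would push OOP to $2215, over the $1800 cap, so traveler pays $1800 − $363 = $1437.

$1437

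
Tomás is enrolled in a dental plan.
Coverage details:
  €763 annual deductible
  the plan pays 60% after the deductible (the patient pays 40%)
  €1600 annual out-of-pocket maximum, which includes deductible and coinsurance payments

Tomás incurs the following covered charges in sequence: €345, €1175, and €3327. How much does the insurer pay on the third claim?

€2792.80

Claim 1 (€345): all of it applies to the deductible. Patient pays €345; OOP now €345. Plan pays €345 − €345 = €0.
Claim 2 (€1175): deductible takes €418, €757 remains; coinsurance €757 × 40% = €302.80. Patient pays €720.80; OOP now €1065.80. Plan pays €1175 − €720.80 = €454.20.
Claim 3 (€3327): deductible met; 40% of €3327 = €1330.80. That would push OOP to €2396.60, over the €1600 cap, so patient pays €1600 − €1065.80 = €534.20. Insurer: €3327 − €534.20 = €2792.80.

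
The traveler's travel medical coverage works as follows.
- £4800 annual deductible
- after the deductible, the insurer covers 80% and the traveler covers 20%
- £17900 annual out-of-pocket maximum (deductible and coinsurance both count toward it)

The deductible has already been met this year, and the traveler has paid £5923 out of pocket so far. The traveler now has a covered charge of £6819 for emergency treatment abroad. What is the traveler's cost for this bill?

The deductible is already satisfied, so the full bill goes to coinsurance.
20% of £6819 = £1363.80 falls to the traveler.
Year-to-date out-of-pocket becomes £5923 + £1363.80 = £7286.80, still under the £17900 maximum, so no cap applies.

£1363.80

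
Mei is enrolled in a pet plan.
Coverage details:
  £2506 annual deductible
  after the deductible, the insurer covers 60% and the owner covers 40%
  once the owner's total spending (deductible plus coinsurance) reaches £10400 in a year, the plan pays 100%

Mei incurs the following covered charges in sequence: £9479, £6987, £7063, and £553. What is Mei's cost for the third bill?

£2310

Claim 1 (£9479): deductible takes £2506, £6973 remains; 40% of £6973 = £2789.20. Cost to owner: £5295.20. OOP to date £5295.20.
Claim 2 (£6987): deductible met; 40% of £6987 = £2794.80. Cost to owner: £2794.80. OOP to date £8090.
Claim 3 (£7063): 40% coinsurance on £7063 = £2825.20. OOP would hit £10915.20 > £10400, so the cap limits the owner to £10400 − £8090 = £2310.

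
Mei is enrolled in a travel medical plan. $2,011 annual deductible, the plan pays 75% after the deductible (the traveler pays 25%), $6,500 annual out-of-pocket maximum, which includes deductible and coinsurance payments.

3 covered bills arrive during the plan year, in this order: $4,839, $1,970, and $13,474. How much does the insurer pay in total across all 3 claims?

$13,783

#1 ($4,839): $2,011 finishes the deductible; $2,828 goes to coinsurance; coinsurance $2,828 × 25% = $707. Traveler owes $2,718 (running OOP $2,718). Plan pays $4,839 − $2,718 = $2,121.
#2 ($1,970): deductible already satisfied, so traveler's share is 25% × $1,970 = $492.50. Cost to traveler: $492.50. OOP to date $3,210.50. Plan pays $1,970 − $492.50 = $1,477.50.
#3 ($13,474): deductible already satisfied, so traveler's share is 25% × $13,474 = $3,368.50. OOP would hit $6,579 > $6,500, so the cap limits the traveler to $6,500 − $3,210.50 = $3,289.50. Plan pays $13,474 − $3,289.50 = $10,184.50.
Insurer total = bills − traveler's total = $20,283 − $6,500 = $13,783.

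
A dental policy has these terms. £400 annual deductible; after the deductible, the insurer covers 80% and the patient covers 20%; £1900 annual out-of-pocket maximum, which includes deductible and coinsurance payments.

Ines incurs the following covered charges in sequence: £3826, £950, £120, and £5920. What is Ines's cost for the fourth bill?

#1 (£3826): deductible takes £400, £3426 remains; patient's 20% is £685.20. Patient owes £1085.20 (running OOP £1085.20).
#2 (£950): 20% coinsurance on £950 = £190. Patient owes £190 (running OOP £1275.20).
#3 (£120): 20% coinsurance on £120 = £24. Patient owes £24 (running OOP £1299.20).
#4 (£5920): 20% coinsurance on £5920 = £1184. Adding that to £1299.20 gives £2483.20, past the £1900 cap; patient pays only £1900 − £1299.20 = £600.80.

£600.80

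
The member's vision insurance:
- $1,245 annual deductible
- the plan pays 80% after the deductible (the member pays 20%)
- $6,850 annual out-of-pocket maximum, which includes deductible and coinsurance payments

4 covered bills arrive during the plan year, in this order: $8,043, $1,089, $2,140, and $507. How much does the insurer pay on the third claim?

$1,712

#1 ($8,043): $1,245 to deductible, leaving $6,798; 20% of $6,798 = $1,359.60. Cost to member: $2,604.60. OOP to date $2,604.60. Plan pays $8,043 − $2,604.60 = $5,438.40.
#2 ($1,089): deductible met; 20% of $1,089 = $217.80. Cost to member: $217.80. OOP to date $2,822.40. Plan pays $1,089 − $217.80 = $871.20.
#3 ($2,140): 20% coinsurance on $2,140 = $428. Member pays $428; OOP now $3,250.40. Insurer: $2,140 − $428 = $1,712.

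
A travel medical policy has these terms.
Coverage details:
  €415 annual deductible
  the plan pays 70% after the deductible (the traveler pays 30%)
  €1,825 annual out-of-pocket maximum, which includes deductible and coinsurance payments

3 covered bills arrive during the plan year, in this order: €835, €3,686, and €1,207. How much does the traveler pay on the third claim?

€178.20

Claim 1 (€835): €415 to deductible, leaving €420; 30% of €420 = €126. Traveler pays €541; OOP now €541.
Claim 2 (€3,686): deductible already satisfied, so traveler's share is 30% × €3,686 = €1,105.80. Traveler pays €1,105.80; OOP now €1,646.80.
Claim 3 (€1,207): deductible met; 30% of €1,207 = €362.10. Adding that to €1,646.80 gives €2,008.90, past the €1,825 cap; traveler pays only €1,825 − €1,646.80 = €178.20.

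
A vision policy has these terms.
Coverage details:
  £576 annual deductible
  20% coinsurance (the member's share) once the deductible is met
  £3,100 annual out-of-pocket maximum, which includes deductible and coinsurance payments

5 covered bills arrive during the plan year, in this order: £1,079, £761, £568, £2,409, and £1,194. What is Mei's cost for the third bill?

#1 (£1,079): deductible takes £576, £503 remains; 20% of £503 = £100.60. Member owes £676.60 (running OOP £676.60).
#2 (£761): 20% coinsurance on £761 = £152.20. Member pays £152.20; OOP now £828.80.
#3 (£568): deductible already satisfied, so member's share is 20% × £568 = £113.60. Member owes £113.60 (running OOP £942.40).

£113.60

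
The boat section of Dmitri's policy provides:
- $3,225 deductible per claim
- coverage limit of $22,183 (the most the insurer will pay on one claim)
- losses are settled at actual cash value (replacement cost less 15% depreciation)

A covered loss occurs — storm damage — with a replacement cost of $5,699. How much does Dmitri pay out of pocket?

$4,079.85

At 15% depreciation, ACV = $5,699 − $854.85 = $4,844.15.
Subtract the deductible: $4,844.15 − $3,225 = $1,619.15.
That's under the $22,183 cap, so the insurer reimburses the full $1,619.15.
Out of pocket: $5,699 − $1,619.15 = $4,079.85.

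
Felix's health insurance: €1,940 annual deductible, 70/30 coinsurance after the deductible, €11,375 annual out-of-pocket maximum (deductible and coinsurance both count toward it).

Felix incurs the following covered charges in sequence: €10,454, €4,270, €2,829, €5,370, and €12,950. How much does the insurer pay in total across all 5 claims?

€24,498

Claim 1 — €10,454: €1,940 finishes the deductible; €8,514 goes to coinsurance; 30% of €8,514 = €2,554.20. Patient owes €4,494.20 (running OOP €4,494.20). Insurer: €10,454 − €4,494.20 = €5,959.80.
Claim 2 — €4,270: deductible already satisfied, so patient's share is 30% × €4,270 = €1,281. Cost to patient: €1,281. OOP to date €5,775.20. Plan pays €4,270 − €1,281 = €2,989.
Claim 3 — €2,829: deductible already satisfied, so patient's share is 30% × €2,829 = €848.70. Patient owes €848.70 (running OOP €6,623.90). Insurer: €2,829 − €848.70 = €1,980.30.
Claim 4 — €5,370: deductible already satisfied, so patient's share is 30% × €5,370 = €1,611. Patient owes €1,611 (running OOP €8,234.90). Plan pays €5,370 − €1,611 = €3,759.
Claim 5 — €12,950: 30% coinsurance on €12,950 = €3,885. Adding that to €8,234.90 gives €12,119.90, past the €11,375 cap; patient pays only €11,375 − €8,234.90 = €3,140.10. Insurer: €12,950 − €3,140.10 = €9,809.90.
Insurer total = bills − patient's total = €35,873 − €11,375 = €24,498.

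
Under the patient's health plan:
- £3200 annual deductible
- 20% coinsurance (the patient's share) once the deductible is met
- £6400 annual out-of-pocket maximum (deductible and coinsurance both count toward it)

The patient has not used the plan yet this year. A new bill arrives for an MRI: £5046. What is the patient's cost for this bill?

£3569.20

Deductible not yet touched, so the first £3200 of the bill goes to the deductible.
The remaining £1846 (= £5046 − £3200) moves to coinsurance.
Coinsurance: £1846 × 20% = £369.20.
That puts the patient's cost at £3200 + £369.20 = £3569.20 before any cap.
Total out-of-pocket so far would be £0 + £3569.20 = £3569.20, below the £6400 cap — no reduction.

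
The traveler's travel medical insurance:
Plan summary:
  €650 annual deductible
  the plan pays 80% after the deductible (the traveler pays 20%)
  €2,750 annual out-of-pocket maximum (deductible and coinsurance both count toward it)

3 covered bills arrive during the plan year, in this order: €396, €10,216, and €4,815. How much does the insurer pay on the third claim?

Claim 1 — €396: fully absorbed by the deductible. Traveler owes €396 (running OOP €396). Plan pays €396 − €396 = €0.
Claim 2 — €10,216: €254 finishes the deductible; €9,962 goes to coinsurance; 20% of €9,962 = €1,992.40. Traveler owes €2,246.40 (running OOP €2,642.40). Plan pays €10,216 − €2,246.40 = €7,969.60.
Claim 3 — €4,815: 20% coinsurance on €4,815 = €963. That would push OOP to €3,605.40, over the €2,750 cap, so traveler pays €2,750 − €2,642.40 = €107.60. Plan pays €4,815 − €107.60 = €4,707.40.

€4,707.40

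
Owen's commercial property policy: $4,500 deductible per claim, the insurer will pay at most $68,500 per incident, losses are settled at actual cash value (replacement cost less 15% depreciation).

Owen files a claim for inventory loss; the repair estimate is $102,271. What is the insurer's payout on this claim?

$68,500

Depreciate 15%: the covered value is $102,271 × 0.85 = $86,930.35.
Less the $4,500 deductible: $86,930.35 − $4,500 = $82,430.35.
Since $82,430.35 > $68,500, the payout is capped at $68,500.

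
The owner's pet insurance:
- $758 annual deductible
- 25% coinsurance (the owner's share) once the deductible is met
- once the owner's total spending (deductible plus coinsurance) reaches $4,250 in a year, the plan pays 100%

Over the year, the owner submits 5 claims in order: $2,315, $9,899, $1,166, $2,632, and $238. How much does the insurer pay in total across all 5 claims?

Bill 1, $2,315: $758 finishes the deductible; $1,557 goes to coinsurance; coinsurance $1,557 × 25% = $389.25. Cost to owner: $1,147.25. OOP to date $1,147.25. Plan pays $2,315 − $1,147.25 = $1,167.75.
Bill 2, $9,899: deductible already satisfied, so owner's share is 25% × $9,899 = $2,474.75. Owner owes $2,474.75 (running OOP $3,622). Plan pays $9,899 − $2,474.75 = $7,424.25.
Bill 3, $1,166: 25% coinsurance on $1,166 = $291.50. Owner owes $291.50 (running OOP $3,913.50). Insurer: $1,166 − $291.50 = $874.50.
Bill 4, $2,632: 25% coinsurance on $2,632 = $658. OOP would hit $4,571.50 > $4,250, so the cap limits the owner to $4,250 − $3,913.50 = $336.50. Insurer: $2,632 − $336.50 = $2,295.50.
Bill 5, $238: deductible already satisfied, so owner's share is 25% × $238 = $59.50. OOP would hit $4,309.50 > $4,250, so the cap limits the owner to $4,250 − $4,250 = $0. Insurer: $238 − $0 = $238.
Insurer total = bills − owner's total = $16,250 − $4,250 = $12,000.

$12,000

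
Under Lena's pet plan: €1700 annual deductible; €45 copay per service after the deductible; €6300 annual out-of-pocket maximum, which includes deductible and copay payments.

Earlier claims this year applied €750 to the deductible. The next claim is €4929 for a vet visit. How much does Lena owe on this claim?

€995

Remaining deductible: €1700 − €750 = €950.
That leaves €4929 − €950 = €3979 for the copay.
Copay on this service: €45.
Owner responsibility before any cap: €950 + €45 = €995.
Total out-of-pocket so far would be €750 + €995 = €1745, below the €6300 cap — no reduction.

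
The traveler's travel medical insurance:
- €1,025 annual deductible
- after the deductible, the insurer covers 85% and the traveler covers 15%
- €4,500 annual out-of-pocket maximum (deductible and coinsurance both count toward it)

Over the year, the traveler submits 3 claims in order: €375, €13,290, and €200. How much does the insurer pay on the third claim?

Claim 1 (€375): entire amount goes to the deductible. Cost to traveler: €375. OOP to date €375. Plan pays €375 − €375 = €0.
Claim 2 (€13,290): €650 to deductible, leaving €12,640; coinsurance €12,640 × 15% = €1,896. Traveler owes €2,546 (running OOP €2,921). Insurer: €13,290 − €2,546 = €10,744.
Claim 3 (€200): 15% coinsurance on €200 = €30. Traveler pays €30; OOP now €2,951. Plan pays €200 − €30 = €170.

€170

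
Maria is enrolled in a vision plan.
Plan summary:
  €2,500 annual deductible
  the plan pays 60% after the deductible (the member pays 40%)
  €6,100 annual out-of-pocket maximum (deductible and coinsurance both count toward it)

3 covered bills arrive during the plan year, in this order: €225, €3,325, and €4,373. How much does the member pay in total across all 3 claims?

Claim 1 — €225: fully absorbed by the deductible. Cost to member: €225. OOP to date €225.
Claim 2 — €3,325: €2,275 finishes the deductible; €1,050 goes to coinsurance; coinsurance €1,050 × 40% = €420. Cost to member: €2,695. OOP to date €2,920.
Claim 3 — €4,373: deductible already satisfied, so member's share is 40% × €4,373 = €1,749.20. Member owes €1,749.20 (running OOP €4,669.20).
Total paid by the member: €225 + €2,695 + €1,749.20 = €4,669.20.

€4,669.20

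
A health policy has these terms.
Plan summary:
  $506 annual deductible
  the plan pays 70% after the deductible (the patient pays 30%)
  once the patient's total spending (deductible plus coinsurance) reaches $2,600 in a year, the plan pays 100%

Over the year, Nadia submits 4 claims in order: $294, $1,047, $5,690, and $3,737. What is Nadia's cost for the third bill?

Claim 1 ($294): all of it applies to the deductible. Cost to patient: $294. OOP to date $294.
Claim 2 ($1,047): deductible takes $212, $835 remains; coinsurance $835 × 30% = $250.50. Patient pays $462.50; OOP now $756.50.
Claim 3 ($5,690): 30% coinsurance on $5,690 = $1,707. Patient owes $1,707 (running OOP $2,463.50).

$1,707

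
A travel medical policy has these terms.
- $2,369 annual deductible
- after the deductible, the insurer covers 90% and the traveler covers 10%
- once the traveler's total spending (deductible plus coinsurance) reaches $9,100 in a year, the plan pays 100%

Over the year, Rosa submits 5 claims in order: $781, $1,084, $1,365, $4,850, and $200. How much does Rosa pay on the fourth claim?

Bill 1, $781: entire amount goes to the deductible. Cost to traveler: $781. OOP to date $781.
Bill 2, $1,084: entire amount goes to the deductible. Traveler owes $1,084 (running OOP $1,865).
Bill 3, $1,365: $504 finishes the deductible; $861 goes to coinsurance; coinsurance $861 × 10% = $86.10. Traveler pays $590.10; OOP now $2,455.10.
Bill 4, $4,850: deductible met; 10% of $4,850 = $485. Traveler owes $485 (running OOP $2,940.10).

$485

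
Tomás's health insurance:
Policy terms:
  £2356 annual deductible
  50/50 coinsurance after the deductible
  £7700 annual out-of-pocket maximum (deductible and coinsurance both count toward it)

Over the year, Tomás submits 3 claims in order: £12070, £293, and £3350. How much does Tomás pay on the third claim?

Claim 1 — £12070: deductible takes £2356, £9714 remains; 50% of £9714 = £4857. Patient owes £7213 (running OOP £7213).
Claim 2 — £293: deductible already satisfied, so patient's share is 50% × £293 = £146.50. Cost to patient: £146.50. OOP to date £7359.50.
Claim 3 — £3350: deductible already satisfied, so patient's share is 50% × £3350 = £1675. OOP would hit £9034.50 > £7700, so the cap limits the patient to £7700 − £7359.50 = £340.50.

£340.50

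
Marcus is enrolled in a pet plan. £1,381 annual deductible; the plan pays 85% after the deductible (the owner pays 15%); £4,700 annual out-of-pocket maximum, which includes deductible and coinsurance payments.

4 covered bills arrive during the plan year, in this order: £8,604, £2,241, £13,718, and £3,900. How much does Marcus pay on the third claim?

£1,899.40

Claim 1 (£8,604): deductible takes £1,381, £7,223 remains; coinsurance £7,223 × 15% = £1,083.45. Cost to owner: £2,464.45. OOP to date £2,464.45.
Claim 2 (£2,241): deductible met; 15% of £2,241 = £336.15. Cost to owner: £336.15. OOP to date £2,800.60.
Claim 3 (£13,718): 15% coinsurance on £13,718 = £2,057.70. Adding that to £2,800.60 gives £4,858.30, past the £4,700 cap; owner pays only £4,700 − £2,800.60 = £1,899.40.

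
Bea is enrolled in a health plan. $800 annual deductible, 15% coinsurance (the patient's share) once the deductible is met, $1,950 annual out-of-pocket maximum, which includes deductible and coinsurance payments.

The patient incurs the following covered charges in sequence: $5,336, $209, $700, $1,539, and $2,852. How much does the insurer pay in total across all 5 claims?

$8,686

#1 ($5,336): $800 finishes the deductible; $4,536 goes to coinsurance; 15% of $4,536 = $680.40. Patient owes $1,480.40 (running OOP $1,480.40). Insurer: $5,336 − $1,480.40 = $3,855.60.
#2 ($209): 15% coinsurance on $209 = $31.35. Patient pays $31.35; OOP now $1,511.75. Insurer: $209 − $31.35 = $177.65.
#3 ($700): deductible already satisfied, so patient's share is 15% × $700 = $105. Patient owes $105 (running OOP $1,616.75). Insurer: $700 − $105 = $595.
#4 ($1,539): 15% coinsurance on $1,539 = $230.85. Patient owes $230.85 (running OOP $1,847.60). Insurer: $1,539 − $230.85 = $1,308.15.
#5 ($2,852): deductible already satisfied, so patient's share is 15% × $2,852 = $427.80. OOP would hit $2,275.40 > $1,950, so the cap limits the patient to $1,950 − $1,847.60 = $102.40. Plan pays $2,852 − $102.40 = $2,749.60.
Insurer total = bills − patient's total = $10,636 − $1,950 = $8,686.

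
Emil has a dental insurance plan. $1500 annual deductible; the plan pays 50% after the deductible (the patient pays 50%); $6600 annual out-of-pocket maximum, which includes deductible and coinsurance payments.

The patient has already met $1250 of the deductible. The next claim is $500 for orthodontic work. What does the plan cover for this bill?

Deductible still to meet: $1500 − $1250 = $250.
After the $250 deductible portion, $500 − $250 = $250 is subject to coinsurance.
Patient's 50% share of $250 is $125.
Patient responsibility before any cap: $250 + $125 = $375.
Total out-of-pocket so far would be $1250 + $375 = $1625, below the $6600 cap — no reduction.
The insurer covers the remainder: $500 − $375 = $125.

$125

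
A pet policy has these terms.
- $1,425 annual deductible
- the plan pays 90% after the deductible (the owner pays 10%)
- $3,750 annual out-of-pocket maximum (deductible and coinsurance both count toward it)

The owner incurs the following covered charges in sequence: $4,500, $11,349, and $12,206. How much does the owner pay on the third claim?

Claim 1 — $4,500: $1,425 to deductible, leaving $3,075; coinsurance $3,075 × 10% = $307.50. Owner pays $1,732.50; OOP now $1,732.50.
Claim 2 — $11,349: deductible already satisfied, so owner's share is 10% × $11,349 = $1,134.90. Cost to owner: $1,134.90. OOP to date $2,867.40.
Claim 3 — $12,206: deductible already satisfied, so owner's share is 10% × $12,206 = $1,220.60. OOP would hit $4,088 > $3,750, so the cap limits the owner to $3,750 − $2,867.40 = $882.60.

$882.60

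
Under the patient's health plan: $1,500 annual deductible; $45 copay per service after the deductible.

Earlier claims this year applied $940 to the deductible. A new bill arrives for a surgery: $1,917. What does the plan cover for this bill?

$940 of the $1,500 deductible is already met, leaving $560.
The remaining $1,357 (= $1,917 − $560) moves to the copay.
Copay on this service: $45.
So the patient owes $560 + $45 = $605.
The plan picks up $1,917 − $605 = $1,312.

$1,312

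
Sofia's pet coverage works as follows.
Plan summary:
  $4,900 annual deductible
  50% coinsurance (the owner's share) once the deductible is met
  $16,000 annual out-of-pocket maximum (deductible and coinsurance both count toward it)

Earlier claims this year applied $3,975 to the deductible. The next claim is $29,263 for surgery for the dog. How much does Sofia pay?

$12,025

$3,975 of the $4,900 deductible is already met, leaving $925.
The remaining $28,338 (= $29,263 − $925) moves to coinsurance.
50% of $28,338 = $14,169 falls to the owner.
That puts the owner's cost at $925 + $14,169 = $15,094 before any cap.
That would bring total out-of-pocket to $19,069, past the $16,000 cap. The owner is capped at $16,000 − $3,975 = $12,025 on this claim.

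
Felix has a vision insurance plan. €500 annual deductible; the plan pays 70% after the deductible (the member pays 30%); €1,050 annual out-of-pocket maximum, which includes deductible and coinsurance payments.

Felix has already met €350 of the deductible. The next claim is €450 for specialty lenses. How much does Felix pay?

€240

Remaining deductible: €500 − €350 = €150.
That leaves €450 − €150 = €300 for coinsurance.
30% of €300 = €90 falls to the member.
Member responsibility before any cap: €150 + €90 = €240.
Cumulative spending €350 + €240 = €590 stays under the €1,050 maximum.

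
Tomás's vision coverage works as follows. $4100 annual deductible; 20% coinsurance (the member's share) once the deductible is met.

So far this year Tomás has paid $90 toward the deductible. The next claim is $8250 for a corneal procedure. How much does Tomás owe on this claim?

$4858

Deductible still to meet: $4100 − $90 = $4010.
That leaves $8250 − $4010 = $4240 for coinsurance.
Coinsurance: $4240 × 20% = $848.
That puts the member's cost at $4010 + $848 = $4858.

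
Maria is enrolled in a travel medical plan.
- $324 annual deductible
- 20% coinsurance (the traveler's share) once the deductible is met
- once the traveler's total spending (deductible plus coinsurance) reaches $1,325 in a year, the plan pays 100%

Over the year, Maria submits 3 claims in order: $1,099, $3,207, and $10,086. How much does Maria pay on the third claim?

Claim 1 — $1,099: deductible takes $324, $775 remains; coinsurance $775 × 20% = $155. Traveler pays $479; OOP now $479.
Claim 2 — $3,207: 20% coinsurance on $3,207 = $641.40. Traveler pays $641.40; OOP now $1,120.40.
Claim 3 — $10,086: deductible met; 20% of $10,086 = $2,017.20. OOP would hit $3,137.60 > $1,325, so the cap limits the traveler to $1,325 − $1,120.40 = $204.60.

$204.60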